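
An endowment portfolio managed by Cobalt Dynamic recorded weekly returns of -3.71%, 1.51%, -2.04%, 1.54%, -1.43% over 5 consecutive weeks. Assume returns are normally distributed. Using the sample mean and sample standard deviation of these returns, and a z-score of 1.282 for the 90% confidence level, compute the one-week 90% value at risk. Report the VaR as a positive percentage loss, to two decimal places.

3.78

Mean return r̄ = -4.130 / 5 = -0.8260%
Σ(r − r̄)² = 21.2109; sample σ = √(21.2109/4) = 2.3028%
VaR = −(r̄ − z·σ) = −(-0.8260 − 1.282 × 2.3028) = −(-3.7782) = 3.7782%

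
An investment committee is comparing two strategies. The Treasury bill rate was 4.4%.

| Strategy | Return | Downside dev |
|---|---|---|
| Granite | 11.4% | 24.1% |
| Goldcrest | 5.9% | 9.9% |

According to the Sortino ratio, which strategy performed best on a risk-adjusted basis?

Granite: Sortino ratio = (11.4% − 4.4%) / 24.1% = 0.290
Goldcrest: Sortino ratio = (5.9% − 4.4%) / 9.9% = 0.152
Highest: Granite (0.290).

Granite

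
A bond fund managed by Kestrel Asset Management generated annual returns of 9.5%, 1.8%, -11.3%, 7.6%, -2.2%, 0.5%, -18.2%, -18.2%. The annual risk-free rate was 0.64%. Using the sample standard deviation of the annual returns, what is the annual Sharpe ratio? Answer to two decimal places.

μ = (9.5 + 1.8 − 11.3 + 7.6 − 2.2 + 0.5 − 18.2 − 18.2) / 8 = -3.8125%
Sample std dev = √[830.2288 / 7] = 10.8906%
Sharpe = (μ − rf) / σ = (-3.8125 − 0.64) / 10.8906 = -4.4525 / 10.8906 = -0.4088

-0.41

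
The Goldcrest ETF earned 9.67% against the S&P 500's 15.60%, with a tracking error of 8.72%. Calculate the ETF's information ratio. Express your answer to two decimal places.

-0.68

IR = (Rp − Rb) / TE = (9.67% − 15.60%) / 8.72% = -5.93% / 8.72% = -0.6800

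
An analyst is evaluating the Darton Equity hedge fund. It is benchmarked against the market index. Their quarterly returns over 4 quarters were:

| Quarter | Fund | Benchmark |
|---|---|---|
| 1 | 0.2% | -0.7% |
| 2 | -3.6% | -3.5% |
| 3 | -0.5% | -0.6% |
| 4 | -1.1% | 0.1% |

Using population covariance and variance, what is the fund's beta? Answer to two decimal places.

r̄p = -1.2500%,  r̄m = -1.1750%
Cov = Σ(rp − r̄p)(rm − r̄m) / 4 = 1.6938
Var(rm) = Σ(rm − r̄m)² / 4 = 1.8969
β = Cov / Var = 1.6938 / 1.8969 = 0.8929

0.89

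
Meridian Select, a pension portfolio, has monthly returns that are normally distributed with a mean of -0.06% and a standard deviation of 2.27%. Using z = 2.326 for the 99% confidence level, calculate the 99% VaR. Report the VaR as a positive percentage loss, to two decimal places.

5.34

VaR (as % loss) = −(μ − z·σ) = −(-0.06% − 2.326 × 2.27%) = −(-5.34002%) = 5.34002%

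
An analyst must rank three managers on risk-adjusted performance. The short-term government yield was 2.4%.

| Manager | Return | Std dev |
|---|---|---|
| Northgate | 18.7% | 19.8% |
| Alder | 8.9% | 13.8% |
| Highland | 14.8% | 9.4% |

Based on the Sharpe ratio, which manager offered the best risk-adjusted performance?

Highland

Northgate: Sharpe ratio = (18.7% − 2.4%) / 19.8% = 0.823
Alder: Sharpe ratio = (8.9% − 2.4%) / 13.8% = 0.471
Highland: Sharpe ratio = (14.8% − 2.4%) / 9.4% = 1.319
Highest: Highland (1.319).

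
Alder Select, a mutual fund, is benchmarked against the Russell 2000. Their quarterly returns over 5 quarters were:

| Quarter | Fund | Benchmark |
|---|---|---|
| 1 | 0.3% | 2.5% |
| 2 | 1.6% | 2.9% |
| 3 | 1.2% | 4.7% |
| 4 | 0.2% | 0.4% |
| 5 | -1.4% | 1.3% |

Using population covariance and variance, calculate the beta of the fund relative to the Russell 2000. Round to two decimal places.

0.45

r̄p = 0.3800%,  r̄m = 2.3600%
Cov = Σ(rp − r̄p)(rm − r̄m) / 5 = 0.9612
Var(rm) = Σ(rm − r̄m)² / 5 = 2.1504
β = Cov / Var = 0.9612 / 2.1504 = 0.4470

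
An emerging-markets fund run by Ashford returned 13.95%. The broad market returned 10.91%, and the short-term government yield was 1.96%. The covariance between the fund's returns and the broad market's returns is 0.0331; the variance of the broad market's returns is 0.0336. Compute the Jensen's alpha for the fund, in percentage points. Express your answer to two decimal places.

3.17

β = Cov / Var = 0.0331 / 0.0336 = 0.9851
E[R] = Rf + β(Rm − Rf) = 1.96% + 0.9851 × (10.91% − 1.96%) = 10.7766%
α = Rp − E[R] = 13.95% − 10.7766% = 3.1734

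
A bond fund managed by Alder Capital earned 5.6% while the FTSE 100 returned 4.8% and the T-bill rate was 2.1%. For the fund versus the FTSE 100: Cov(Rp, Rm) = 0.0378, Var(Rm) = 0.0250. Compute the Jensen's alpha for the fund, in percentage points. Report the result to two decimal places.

-0.58

β = Cov / Var = 0.0378 / 0.0250 = 1.5120
E[R] = Rf + β(Rm − Rf) = 2.1% + 1.5120 × (4.8% − 2.1%) = 6.1824%
α = Rp − E[R] = 5.6% − 6.1824% = -0.5824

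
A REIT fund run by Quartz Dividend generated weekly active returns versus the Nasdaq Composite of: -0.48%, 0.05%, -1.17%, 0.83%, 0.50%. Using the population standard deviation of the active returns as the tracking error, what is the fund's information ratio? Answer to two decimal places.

-0.08

Mean return μ = -0.270 / 5 = -0.0540%
Σ(r − μ)² = 2.5261; population σ = √(2.5261/5) = 0.7108%
IR = μ / tracking error = -0.0540 / 0.7108 = -0.0760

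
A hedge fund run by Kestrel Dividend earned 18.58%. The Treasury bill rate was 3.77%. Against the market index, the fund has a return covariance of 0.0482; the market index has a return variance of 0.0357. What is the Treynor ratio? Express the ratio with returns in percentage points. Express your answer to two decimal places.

10.97

β = Cov / Var = 0.0482 / 0.0357 = 1.3501
Treynor = (Rp − Rf) / β = (18.58% − 3.77%) / 1.3501 = 14.81 / 1.3501 = 10.9696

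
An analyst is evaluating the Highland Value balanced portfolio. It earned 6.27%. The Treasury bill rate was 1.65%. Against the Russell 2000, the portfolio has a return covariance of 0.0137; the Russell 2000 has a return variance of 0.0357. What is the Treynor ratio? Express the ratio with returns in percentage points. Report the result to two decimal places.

β = Cov / Var = 0.0137 / 0.0357 = 0.3838
Treynor = (Rp − Rf) / β = (6.27% − 1.65%) / 0.3838 = 4.62 / 0.3838 = 12.0375

12.04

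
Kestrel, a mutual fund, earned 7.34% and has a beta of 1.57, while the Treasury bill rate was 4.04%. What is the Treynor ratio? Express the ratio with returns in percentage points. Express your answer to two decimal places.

2.10

Treynor = (Rp − Rf) / β = (7.34% − 4.04%) / 1.57 = 3.30 / 1.57 = 2.1019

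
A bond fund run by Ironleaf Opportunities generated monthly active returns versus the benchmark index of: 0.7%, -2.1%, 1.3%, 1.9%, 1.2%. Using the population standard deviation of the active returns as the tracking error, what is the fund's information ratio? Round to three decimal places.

0.428

Mean return r̄ = 3.00 / 5 = 0.6000%
Σ(r − r̄)² = (0.7 − 0.6000)² + (-2.1 − 0.6000)² + (1.3 − 0.6000)² + … = 9.8400
σ = √[9.8400 / 5] = 1.4029%
IR = r̄ / tracking error = 0.6000 / 1.4029 = 0.4277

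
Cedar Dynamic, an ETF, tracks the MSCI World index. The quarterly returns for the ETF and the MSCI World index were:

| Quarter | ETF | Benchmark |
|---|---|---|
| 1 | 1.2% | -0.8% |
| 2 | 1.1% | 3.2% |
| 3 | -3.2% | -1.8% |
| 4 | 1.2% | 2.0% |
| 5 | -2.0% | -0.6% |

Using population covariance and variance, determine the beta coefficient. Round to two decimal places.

r̄p = -0.3400%,  r̄m = 0.4000%
Cov = Σ(rp − r̄p)(rm − r̄m) / 5 = 2.5200
Var(rm) = Σ(rm − r̄m)² / 5 = 3.5360
β = Cov / Var = 2.5200 / 3.5360 = 0.7127

0.71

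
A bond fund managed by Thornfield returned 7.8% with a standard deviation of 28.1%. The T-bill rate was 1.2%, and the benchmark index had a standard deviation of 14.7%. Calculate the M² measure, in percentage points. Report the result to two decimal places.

Sharpe = (Rp − Rf) / σp = (7.8% − 1.2%) / 28.1% = 0.2349
M² = Rf + Sharpe × σm = 1.2% + 0.2349 × 14.7% = 4.6530%

4.65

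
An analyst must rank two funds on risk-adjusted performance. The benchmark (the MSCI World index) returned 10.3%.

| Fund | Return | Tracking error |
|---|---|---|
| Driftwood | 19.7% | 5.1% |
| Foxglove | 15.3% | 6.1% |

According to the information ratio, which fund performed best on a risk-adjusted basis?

Driftwood

Driftwood: IR = (19.7% − 10.3%) / 5.1% = 1.843
Foxglove: IR = (15.3% − 10.3%) / 6.1% = 0.820
Highest: Driftwood (1.843).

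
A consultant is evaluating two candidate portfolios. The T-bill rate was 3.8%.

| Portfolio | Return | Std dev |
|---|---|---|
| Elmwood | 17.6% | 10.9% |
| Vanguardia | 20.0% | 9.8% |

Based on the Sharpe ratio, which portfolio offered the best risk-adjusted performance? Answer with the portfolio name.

Vanguardia

Elmwood: Sharpe ratio = (17.6% − 3.8%) / 10.9% = 1.266
Vanguardia: Sharpe ratio = (20.0% − 3.8%) / 9.8% = 1.653
Highest: Vanguardia (1.653).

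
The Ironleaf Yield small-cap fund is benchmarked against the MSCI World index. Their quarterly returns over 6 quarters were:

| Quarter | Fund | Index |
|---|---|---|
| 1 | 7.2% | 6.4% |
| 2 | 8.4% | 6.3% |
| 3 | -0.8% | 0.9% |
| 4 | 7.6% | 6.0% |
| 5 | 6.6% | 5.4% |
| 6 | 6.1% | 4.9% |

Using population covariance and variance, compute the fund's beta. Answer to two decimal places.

r̄p = 5.8500%,  r̄m = 4.9833%
Cov = Σ(rp − r̄p)(rm − r̄m) / 6 = 5.7492
Var(rm) = Σ(rm − r̄m)² / 6 = 3.6047
β = Cov / Var = 5.7492 / 3.6047 = 1.5949

1.59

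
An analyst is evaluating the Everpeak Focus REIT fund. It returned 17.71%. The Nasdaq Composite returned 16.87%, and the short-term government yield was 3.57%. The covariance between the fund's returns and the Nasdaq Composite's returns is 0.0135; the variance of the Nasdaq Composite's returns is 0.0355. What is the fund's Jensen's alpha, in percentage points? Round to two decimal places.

9.08

β = Cov / Var = 0.0135 / 0.0355 = 0.3803
E[R] = Rf + β(Rm − Rf) = 3.57% + 0.3803 × (16.87% − 3.57%) = 8.6280%
α = Rp − E[R] = 17.71% − 8.6280% = 9.0820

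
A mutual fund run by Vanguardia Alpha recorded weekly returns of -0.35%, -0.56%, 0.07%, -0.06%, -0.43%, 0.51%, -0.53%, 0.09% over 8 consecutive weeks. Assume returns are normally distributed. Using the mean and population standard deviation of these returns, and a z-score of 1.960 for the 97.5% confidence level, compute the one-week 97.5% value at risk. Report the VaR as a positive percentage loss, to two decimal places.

Mean return r̄ = -1.260 / 8 = -0.1575%
Σ(r − r̄)² = (-0.35 − (-0.1575))² + (-0.56 − (-0.1575))² + … = 0.9802
population σ = √(0.9802 / 8) = √0.1225 = 0.3500%
VaR = −(r̄ − z·σ) = −(-0.1575 − 1.960 × 0.3500) = −(-0.8435) = 0.8435%

0.84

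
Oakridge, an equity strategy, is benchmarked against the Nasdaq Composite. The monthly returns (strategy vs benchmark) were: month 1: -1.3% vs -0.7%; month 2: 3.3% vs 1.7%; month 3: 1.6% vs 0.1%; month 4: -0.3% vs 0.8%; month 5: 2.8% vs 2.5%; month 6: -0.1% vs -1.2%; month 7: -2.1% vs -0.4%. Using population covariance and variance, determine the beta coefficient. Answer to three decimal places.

r̄p = 0.5571%,  r̄m = 0.4000%
Cov = Σ(rp − r̄p)(rm − r̄m) / 7 = 1.8343
Var(rm) = Σ(rm − r̄m)² / 7 = 1.5371
β = Cov / Var = 1.8343 / 1.5371 = 1.1934

1.193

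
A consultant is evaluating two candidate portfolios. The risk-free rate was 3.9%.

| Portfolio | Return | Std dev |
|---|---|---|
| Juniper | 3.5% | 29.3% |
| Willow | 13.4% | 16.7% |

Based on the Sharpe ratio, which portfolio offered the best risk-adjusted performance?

Juniper: Sharpe ratio = (3.5% − 3.9%) / 29.3% = -0.014
Willow: Sharpe ratio = (13.4% − 3.9%) / 16.7% = 0.569
Highest: Willow (0.569).

Willow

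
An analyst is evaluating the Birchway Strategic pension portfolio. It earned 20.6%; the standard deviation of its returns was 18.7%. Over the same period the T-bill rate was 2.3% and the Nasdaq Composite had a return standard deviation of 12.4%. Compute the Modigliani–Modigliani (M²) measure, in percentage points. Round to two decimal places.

14.43

Sharpe = (Rp − Rf) / σp = (20.6% − 2.3%) / 18.7% = 0.9786
M² = Rf + Sharpe × σm = 2.3% + 0.9786 × 12.4% = 14.4346%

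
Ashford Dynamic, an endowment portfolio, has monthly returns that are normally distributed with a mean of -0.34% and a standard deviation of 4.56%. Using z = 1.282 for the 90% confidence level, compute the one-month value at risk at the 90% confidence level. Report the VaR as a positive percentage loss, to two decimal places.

6.19

VaR (as % loss) = −(μ − z·σ) = −(-0.34% − 1.282 × 4.56%) = −(-6.18592%) = 6.18592%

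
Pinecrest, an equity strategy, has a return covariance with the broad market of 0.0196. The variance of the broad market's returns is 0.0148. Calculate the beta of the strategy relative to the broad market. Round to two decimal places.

β = Cov(Rp, Rm) / Var(Rm) = 0.0196 / 0.0148 = 1.3243

1.32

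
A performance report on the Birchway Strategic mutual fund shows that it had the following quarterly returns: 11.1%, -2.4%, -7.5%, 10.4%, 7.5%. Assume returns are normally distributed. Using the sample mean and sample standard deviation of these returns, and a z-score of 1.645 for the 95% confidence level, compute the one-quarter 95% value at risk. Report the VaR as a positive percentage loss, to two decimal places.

9.86

Mean return μ = 19.10 / 5 = 3.8200%
Σ(r − μ)² = (11.1 − 3.8200)² + (-2.4 − 3.8200)² + … = 276.6680
σ = √[276.6680 / 4] = 8.3167%
VaR = −(μ − z·σ) = −(3.8200 − 1.645 × 8.3167) = −(-9.8610) = 9.8610%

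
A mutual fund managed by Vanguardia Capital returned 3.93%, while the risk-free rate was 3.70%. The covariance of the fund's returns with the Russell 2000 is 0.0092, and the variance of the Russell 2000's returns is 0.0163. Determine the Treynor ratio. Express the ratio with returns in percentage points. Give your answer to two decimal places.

0.41

β = Cov / Var = 0.0092 / 0.0163 = 0.5644
Treynor = (Rp − Rf) / β = (3.93% − 3.70%) / 0.5644 = 0.23 / 0.5644 = 0.4075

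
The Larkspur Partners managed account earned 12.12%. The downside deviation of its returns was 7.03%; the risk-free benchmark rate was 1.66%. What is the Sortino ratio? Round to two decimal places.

1.49

Sortino = (Rp − Rf) / σd = (12.12% − 1.66%) / 7.03% = 10.46% / 7.03% = 1.4879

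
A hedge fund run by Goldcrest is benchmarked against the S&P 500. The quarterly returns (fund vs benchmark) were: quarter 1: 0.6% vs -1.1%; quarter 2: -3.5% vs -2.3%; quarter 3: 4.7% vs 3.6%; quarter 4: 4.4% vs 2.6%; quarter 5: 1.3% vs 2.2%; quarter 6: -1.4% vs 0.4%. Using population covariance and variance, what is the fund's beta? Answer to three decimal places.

r̄p = 1.0167%,  r̄m = 0.9000%
Cov = Σ(rp − r̄p)(rm − r̄m) / 6 = 5.4267
Var(rm) = Σ(rm − r̄m)² / 6 = 4.3933
β = Cov / Var = 5.4267 / 4.3933 = 1.2352

1.235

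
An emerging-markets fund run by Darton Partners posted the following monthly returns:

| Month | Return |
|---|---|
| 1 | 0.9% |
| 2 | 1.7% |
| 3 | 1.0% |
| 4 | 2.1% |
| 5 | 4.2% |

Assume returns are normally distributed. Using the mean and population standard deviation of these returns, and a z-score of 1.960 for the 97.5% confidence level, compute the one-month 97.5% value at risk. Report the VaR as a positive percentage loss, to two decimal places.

μ = (0.9 + 1.7 + 1 + 2.1 + 4.2) / 5 = 9.90 / 5 = 1.9800%
Σ(r − μ)² = (0.9 − 1.9800)² + (1.7 − 1.9800)² + … = 7.1480
population σ = √(7.1480 / 5) = √1.4296 = 1.1957%
VaR = −(μ − z·σ) = −(1.9800 − 1.960 × 1.1957) = −(-0.3636) = 0.3636%

0.36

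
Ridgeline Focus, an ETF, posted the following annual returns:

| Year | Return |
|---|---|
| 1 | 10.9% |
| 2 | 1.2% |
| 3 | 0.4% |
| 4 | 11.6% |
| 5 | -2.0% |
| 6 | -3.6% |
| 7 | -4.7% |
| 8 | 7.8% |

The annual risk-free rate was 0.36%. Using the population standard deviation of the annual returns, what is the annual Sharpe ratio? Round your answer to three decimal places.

Mean return μ = 21.60 / 8 = 2.7000%
Σ(r − μ)² = (10.9 − 2.7000)² + (1.2 − 2.7000)² + … = 296.5400
population σ = √(296.5400 / 8) = √37.0675 = 6.0883%
Sharpe = (μ − rf) / σ = (2.7000 − 0.36) / 6.0883 = 2.3400 / 6.0883 = 0.3843

0.384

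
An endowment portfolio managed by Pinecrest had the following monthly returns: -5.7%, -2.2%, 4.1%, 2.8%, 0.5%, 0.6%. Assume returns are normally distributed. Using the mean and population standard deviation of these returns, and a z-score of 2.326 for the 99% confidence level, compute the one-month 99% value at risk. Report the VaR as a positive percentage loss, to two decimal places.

r̄ = (-5.7 − 2.2 + 4.1 + 2.8 + 0.5 + 0.6) / 6 = 0.0167%
Σ(r − r̄)² = 62.5883; population σ = √(62.5883/6) = 3.2298%
VaR = −(r̄ − z·σ) = −(0.0167 − 2.326 × 3.2298) = −(-7.4958) = 7.4958%

7.50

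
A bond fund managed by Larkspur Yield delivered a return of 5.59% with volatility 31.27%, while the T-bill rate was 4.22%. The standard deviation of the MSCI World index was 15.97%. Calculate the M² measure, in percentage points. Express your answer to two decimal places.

4.92

Sharpe = (Rp − Rf) / σp = (5.59% − 4.22%) / 31.27% = 0.0438
M² = Rf + Sharpe × σm = 4.22% + 0.0438 × 15.97% = 4.9195%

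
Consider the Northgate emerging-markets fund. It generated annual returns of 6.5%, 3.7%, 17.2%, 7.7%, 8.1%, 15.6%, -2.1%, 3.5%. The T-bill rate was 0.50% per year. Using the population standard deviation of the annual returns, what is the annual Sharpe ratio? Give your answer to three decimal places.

Mean return μ = 60.20 / 8 = 7.5250%
Population σ = √[Σ(r − μ)² / 8] = √[283.6950 / 8] = √35.4619 = 5.9550%
Sharpe = (μ − rf) / σ = (7.5250 − 0.5) / 5.9550 = 7.0250 / 5.9550 = 1.1797

1.180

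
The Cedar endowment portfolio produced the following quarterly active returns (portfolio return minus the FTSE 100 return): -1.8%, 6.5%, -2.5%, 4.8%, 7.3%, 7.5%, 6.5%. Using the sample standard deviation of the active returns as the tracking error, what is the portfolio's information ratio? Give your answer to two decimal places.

μ = (-1.8 + 6.5 − 2.5 + 4.8 + 7.3 + 7.5 + 6.5) / 7 = 28.30 / 7 = 4.0429%
Σ(r − μ)² = (-1.8 − 4.0429)² + (6.5 − 4.0429)² + (-2.5 − 4.0429)² + … = 112.1571
sample σ = √(112.1571 / 6) = √18.6929 = 4.3235%
IR = μ / tracking error = 4.0429 / 4.3235 = 0.9351

0.94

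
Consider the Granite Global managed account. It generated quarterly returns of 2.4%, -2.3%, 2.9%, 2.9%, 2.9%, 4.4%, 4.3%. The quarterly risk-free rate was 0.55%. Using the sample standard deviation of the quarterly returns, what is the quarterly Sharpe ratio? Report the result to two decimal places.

0.87

μ = (2.4 − 2.3 + 2.9 + 2.9 + 2.9 + 4.4 + 4.3) / 7 = 17.50 / 7 = 2.5000%
Sample σ = √[Σ(r − μ)² / 6] = √[30.3800 / 6] = √5.0633 = 2.2502%
Sharpe = (μ − rf) / σ = (2.5000 − 0.55) / 2.2502 = 1.9500 / 2.2502 = 0.8666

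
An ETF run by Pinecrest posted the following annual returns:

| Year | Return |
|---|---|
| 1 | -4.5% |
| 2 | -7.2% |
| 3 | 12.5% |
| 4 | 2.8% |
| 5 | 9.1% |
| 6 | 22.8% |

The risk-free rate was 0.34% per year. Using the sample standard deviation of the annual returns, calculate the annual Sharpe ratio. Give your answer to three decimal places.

Mean return r̄ = 35.50 / 6 = 5.9167%
Σ(r − r̄)² = 628.7883; sample σ = √(628.7883/5) = 11.2142%
Sharpe = (r̄ − rf) / σ = (5.9167 − 0.34) / 11.2142 = 5.5767 / 11.2142 = 0.4973

0.497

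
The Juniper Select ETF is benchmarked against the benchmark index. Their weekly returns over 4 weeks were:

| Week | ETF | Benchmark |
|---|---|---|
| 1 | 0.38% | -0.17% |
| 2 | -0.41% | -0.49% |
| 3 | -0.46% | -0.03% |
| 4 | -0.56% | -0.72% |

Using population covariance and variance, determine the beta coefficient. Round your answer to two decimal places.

0.63

r̄p = -0.2625%,  r̄m = -0.3525%
Cov = Σ(rp − r̄p)(rm − r̄m) / 4 = 0.0458
Var(rm) = Σ(rm − r̄m)² / 4 = 0.0728
β = Cov / Var = 0.0458 / 0.0728 = 0.6291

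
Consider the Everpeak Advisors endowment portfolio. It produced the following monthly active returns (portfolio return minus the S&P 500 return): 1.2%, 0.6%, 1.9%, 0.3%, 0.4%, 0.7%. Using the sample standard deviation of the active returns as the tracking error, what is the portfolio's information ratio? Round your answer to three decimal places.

1.411

Mean return μ = 5.10 / 6 = 0.8500%
Σ(r − μ)² = 1.8150; sample σ = √(1.8150/5) = 0.6025%
IR = μ / tracking error = 0.8500 / 0.6025 = 1.4108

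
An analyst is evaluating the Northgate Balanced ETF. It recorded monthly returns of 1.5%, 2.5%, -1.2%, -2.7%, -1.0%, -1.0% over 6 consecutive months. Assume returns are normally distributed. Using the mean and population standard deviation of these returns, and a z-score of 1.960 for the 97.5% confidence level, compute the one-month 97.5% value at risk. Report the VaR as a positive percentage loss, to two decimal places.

r̄ = (1.5 + 2.5 − 1.2 − 2.7 − 1 − 1) / 6 = -1.90 / 6 = -0.3167%
Σ(r − r̄)² = (1.5 − (-0.3167))² + (2.5 − (-0.3167))² + (-1.2 − (-0.3167))² + … = 18.6283
σ = √[18.6283 / 6] = 1.7620%
VaR = −(r̄ − z·σ) = −(-0.3167 − 1.960 × 1.7620) = −(-3.7702) = 3.7702%

3.77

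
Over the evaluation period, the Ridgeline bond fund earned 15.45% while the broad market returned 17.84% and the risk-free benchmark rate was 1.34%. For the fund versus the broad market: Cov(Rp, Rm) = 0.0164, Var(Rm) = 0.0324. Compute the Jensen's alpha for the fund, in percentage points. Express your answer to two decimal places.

5.76

β = Cov / Var = 0.0164 / 0.0324 = 0.5062
E[R] = Rf + β(Rm − Rf) = 1.34% + 0.5062 × (17.84% − 1.34%) = 9.6923%
α = Rp − E[R] = 15.45% − 9.6923% = 5.7577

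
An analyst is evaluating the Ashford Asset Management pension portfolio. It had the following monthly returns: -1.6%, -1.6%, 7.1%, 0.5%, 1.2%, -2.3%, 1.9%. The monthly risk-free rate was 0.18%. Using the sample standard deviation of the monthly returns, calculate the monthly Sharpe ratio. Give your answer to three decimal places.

Mean return r̄ = 5.20 / 7 = 0.7429%
Sample std dev = √[62.2571 / 6] = 3.2212%
Sharpe = (r̄ − rf) / σ = (0.7429 − 0.18) / 3.2212 = 0.5629 / 3.2212 = 0.1747

0.175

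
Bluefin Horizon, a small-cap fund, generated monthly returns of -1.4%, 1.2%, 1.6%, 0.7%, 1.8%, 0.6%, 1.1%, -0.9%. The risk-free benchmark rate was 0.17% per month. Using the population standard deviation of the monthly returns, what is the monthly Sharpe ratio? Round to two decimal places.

μ = (-1.4 + 1.2 + 1.6 + 0.7 + 1.8 + 0.6 + 1.1 − 0.9) / 8 = 4.70 / 8 = 0.5875%
Σ(r − μ)² = (-1.4 − 0.5875)² + (1.2 − 0.5875)² + (1.6 − 0.5875)² + … = 9.3088
σ = √[9.3088 / 8] = 1.0787%
Sharpe = (μ − rf) / σ = (0.5875 − 0.17) / 1.0787 = 0.4175 / 1.0787 = 0.3870

0.39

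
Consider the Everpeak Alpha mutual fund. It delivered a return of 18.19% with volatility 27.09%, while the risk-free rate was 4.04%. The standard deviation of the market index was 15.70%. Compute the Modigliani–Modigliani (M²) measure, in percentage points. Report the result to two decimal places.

Sharpe = (Rp − Rf) / σp = (18.19% − 4.04%) / 27.09% = 0.5223
M² = Rf + Sharpe × σm = 4.04% + 0.5223 × 15.70% = 12.2401%

12.24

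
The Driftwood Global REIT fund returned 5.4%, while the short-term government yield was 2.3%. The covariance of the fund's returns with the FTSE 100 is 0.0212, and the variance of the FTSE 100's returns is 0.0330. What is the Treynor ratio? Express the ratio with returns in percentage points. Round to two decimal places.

4.83

β = Cov / Var = 0.0212 / 0.0330 = 0.6424
Treynor = (Rp − Rf) / β = (5.4% − 2.3%) / 0.6424 = 3.10 / 0.6424 = 4.8257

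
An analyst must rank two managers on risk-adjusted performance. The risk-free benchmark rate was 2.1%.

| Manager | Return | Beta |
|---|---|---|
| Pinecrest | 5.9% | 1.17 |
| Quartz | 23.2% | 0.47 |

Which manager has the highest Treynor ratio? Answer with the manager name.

Pinecrest: Treynor = (5.9% − 2.1%) / 1.17 = 3.248
Quartz: Treynor = (23.2% − 2.1%) / 0.47 = 44.894
Highest: Quartz (44.894).

Quartz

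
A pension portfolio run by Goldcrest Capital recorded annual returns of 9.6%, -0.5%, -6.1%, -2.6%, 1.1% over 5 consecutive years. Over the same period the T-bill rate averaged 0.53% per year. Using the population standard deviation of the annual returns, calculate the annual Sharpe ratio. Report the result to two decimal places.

μ = (9.6 − 0.5 − 6.1 − 2.6 + 1.1) / 5 = 1.50 / 5 = 0.3000%
Σ(r − μ)² = (9.6 − 0.3000)² + (-0.5 − 0.3000)² + (-6.1 − 0.3000)² + … = 137.1400
population σ = √(137.1400 / 5) = √27.4280 = 5.2372%
Sharpe = (μ − rf) / σ = (0.3000 − 0.53) / 5.2372 = -0.2300 / 5.2372 = -0.0439

-0.04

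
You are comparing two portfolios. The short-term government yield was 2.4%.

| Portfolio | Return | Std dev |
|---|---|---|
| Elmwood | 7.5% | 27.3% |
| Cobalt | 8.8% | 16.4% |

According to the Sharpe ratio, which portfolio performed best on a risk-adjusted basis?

Elmwood: Sharpe ratio = (7.5% − 2.4%) / 27.3% = 0.187
Cobalt: Sharpe ratio = (8.8% − 2.4%) / 16.4% = 0.390
Highest: Cobalt (0.390).

Cobalt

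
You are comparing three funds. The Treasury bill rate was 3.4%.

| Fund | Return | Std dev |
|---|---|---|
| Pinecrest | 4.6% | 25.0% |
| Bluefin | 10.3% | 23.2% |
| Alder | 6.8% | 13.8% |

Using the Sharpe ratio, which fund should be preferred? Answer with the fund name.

Pinecrest: Sharpe ratio = (4.6% − 3.4%) / 25.0% = 0.048
Bluefin: Sharpe ratio = (10.3% − 3.4%) / 23.2% = 0.297
Alder: Sharpe ratio = (6.8% − 3.4%) / 13.8% = 0.246
Highest: Bluefin (0.297).

Bluefin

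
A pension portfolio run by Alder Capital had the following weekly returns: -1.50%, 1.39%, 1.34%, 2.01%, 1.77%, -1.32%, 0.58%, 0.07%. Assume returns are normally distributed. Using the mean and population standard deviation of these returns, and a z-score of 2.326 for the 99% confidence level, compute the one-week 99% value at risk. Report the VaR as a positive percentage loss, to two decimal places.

r̄ = (-1.5 + 1.39 + 1.34 + 2.01 + 1.77 − 1.32 + 0.58 + 0.07) / 8 = 0.5425%
Σ(r − r̄)² = 12.8800; population σ = √(12.8800/8) = 1.2689%
VaR = −(r̄ − z·σ) = −(0.5425 − 2.326 × 1.2689) = −(-2.4090) = 2.4090%

2.41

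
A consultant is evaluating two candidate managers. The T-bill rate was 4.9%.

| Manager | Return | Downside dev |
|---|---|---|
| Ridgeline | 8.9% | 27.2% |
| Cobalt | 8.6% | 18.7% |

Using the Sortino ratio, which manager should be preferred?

Ridgeline: Sortino ratio = (8.9% − 4.9%) / 27.2% = 0.147
Cobalt: Sortino ratio = (8.6% − 4.9%) / 18.7% = 0.198
Highest: Cobalt (0.198).

Cobalt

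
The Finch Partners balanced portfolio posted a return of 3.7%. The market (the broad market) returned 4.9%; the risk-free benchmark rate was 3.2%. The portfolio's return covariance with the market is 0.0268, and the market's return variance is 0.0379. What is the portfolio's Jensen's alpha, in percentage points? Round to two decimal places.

β = Cov / Var = 0.0268 / 0.0379 = 0.7071
E[R] = Rf + β(Rm − Rf) = 3.2% + 0.7071 × (4.9% − 3.2%) = 4.4021%
α = Rp − E[R] = 3.7% − 4.4021% = -0.7021

-0.70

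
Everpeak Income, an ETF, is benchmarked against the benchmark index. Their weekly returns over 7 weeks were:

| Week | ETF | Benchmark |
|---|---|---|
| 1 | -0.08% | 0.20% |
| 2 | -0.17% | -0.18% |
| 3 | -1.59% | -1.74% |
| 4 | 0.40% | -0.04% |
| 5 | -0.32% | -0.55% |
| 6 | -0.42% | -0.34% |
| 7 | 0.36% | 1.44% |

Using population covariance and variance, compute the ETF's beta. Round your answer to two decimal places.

r̄p = -0.2600%,  r̄m = -0.1729%
Cov = Σ(rp − r̄p)(rm − r̄m) / 7 = 0.4697
Var(rm) = Σ(rm − r̄m)² / 7 = 0.7692
β = Cov / Var = 0.4697 / 0.7692 = 0.6106

0.61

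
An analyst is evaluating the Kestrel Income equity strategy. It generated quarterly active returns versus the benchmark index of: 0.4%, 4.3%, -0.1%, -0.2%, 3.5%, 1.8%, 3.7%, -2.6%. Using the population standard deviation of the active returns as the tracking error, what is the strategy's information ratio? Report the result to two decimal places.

Mean return μ = 10.80 / 8 = 1.3500%
Σ(r − μ)² = (0.4 − 1.3500)² + (4.3 − 1.3500)² + … = 40.0600
σ = √[40.0600 / 8] = 2.2377%
IR = μ / tracking error = 1.3500 / 2.2377 = 0.6033

0.60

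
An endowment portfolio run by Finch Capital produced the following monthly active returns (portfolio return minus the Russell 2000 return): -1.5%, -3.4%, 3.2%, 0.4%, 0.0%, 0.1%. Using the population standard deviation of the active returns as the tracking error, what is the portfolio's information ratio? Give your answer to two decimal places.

-0.10

r̄ = (-1.5 − 3.4 + 3.2 + 0.4 + 0 + 0.1) / 6 = -0.2000%
Σ(r − r̄)² = (-1.5 − (-0.2000))² + (-3.4 − (-0.2000))² + … = 23.9800
population σ = √(23.9800 / 6) = √3.9967 = 1.9992%
IR = r̄ / tracking error = -0.2000 / 1.9992 = -0.1000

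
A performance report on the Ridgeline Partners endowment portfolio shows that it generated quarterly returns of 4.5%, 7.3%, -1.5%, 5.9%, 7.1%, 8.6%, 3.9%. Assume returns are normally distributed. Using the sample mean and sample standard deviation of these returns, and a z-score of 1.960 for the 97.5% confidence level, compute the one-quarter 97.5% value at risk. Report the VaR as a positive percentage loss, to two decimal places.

r̄ = (4.5 + 7.3 − 1.5 + 5.9 + 7.1 + 8.6 + 3.9) / 7 = 5.1143%
Σ(r − r̄)² = (4.5 − 5.1143)² + (7.3 − 5.1143)² + (-1.5 − 5.1143)² + … = 67.0886
sample σ = √(67.0886 / 6) = √11.1814 = 3.3439%
VaR = −(r̄ − z·σ) = −(5.1143 − 1.960 × 3.3439) = −(-1.4397) = 1.4397%

1.44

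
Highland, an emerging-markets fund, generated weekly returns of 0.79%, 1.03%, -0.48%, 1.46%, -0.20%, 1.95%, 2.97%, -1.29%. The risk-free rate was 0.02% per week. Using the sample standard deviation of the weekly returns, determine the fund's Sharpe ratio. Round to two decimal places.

0.55

r̄ = (0.79 + 1.03 − 0.48 + 1.46 − 0.2 + 1.95 + 2.97 − 1.29) / 8 = 6.230 / 8 = 0.7788%
Σ(r − r̄)² = 13.5229; sample σ = √(13.5229/7) = 1.3899%
Sharpe = (r̄ − rf) / σ = (0.7788 − 0.02) / 1.3899 = 0.7588 / 1.3899 = 0.5459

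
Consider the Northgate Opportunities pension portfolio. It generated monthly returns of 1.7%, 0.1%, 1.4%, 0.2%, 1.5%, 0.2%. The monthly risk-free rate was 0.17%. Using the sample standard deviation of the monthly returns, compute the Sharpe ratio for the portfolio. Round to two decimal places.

0.90

r̄ = (1.7 + 0.1 + 1.4 + 0.2 + 1.5 + 0.2) / 6 = 5.10 / 6 = 0.8500%
Σ(r − r̄)² = (1.7 − 0.8500)² + (0.1 − 0.8500)² + (1.4 − 0.8500)² + … = 2.8550
sample σ = √(2.8550 / 5) = √0.5710 = 0.7556%
Sharpe = (r̄ − rf) / σ = (0.8500 − 0.17) / 0.7556 = 0.6800 / 0.7556 = 0.8999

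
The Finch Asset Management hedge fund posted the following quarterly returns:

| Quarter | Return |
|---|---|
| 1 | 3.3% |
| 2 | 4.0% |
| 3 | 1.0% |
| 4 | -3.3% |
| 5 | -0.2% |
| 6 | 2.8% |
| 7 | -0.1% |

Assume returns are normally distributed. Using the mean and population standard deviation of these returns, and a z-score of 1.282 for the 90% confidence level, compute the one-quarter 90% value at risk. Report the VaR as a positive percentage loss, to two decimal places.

1.94

Mean return μ = 7.50 / 7 = 1.0714%
Σ(r − μ)² = 38.6343; population σ = √(38.6343/7) = 2.3493%
VaR = −(μ − z·σ) = −(1.0714 − 1.282 × 2.3493) = −(-1.9404) = 1.9404%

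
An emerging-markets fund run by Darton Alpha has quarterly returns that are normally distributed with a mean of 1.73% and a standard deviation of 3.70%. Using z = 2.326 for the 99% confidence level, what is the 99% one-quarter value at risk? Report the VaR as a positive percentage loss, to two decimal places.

6.88

VaR (as % loss) = −(μ − z·σ) = −(1.73% − 2.326 × 3.70%) = −(-6.8762%) = 6.8762%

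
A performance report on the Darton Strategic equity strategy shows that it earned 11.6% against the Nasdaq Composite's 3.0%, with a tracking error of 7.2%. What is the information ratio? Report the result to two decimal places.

1.19

IR = (Rp − Rb) / TE = (11.6% − 3.0%) / 7.2% = 8.60% / 7.2% = 1.1944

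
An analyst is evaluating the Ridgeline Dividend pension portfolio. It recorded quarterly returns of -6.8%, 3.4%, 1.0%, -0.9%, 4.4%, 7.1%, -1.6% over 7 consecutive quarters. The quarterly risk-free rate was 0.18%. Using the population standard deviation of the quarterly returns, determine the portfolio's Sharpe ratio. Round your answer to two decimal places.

r̄ = (-6.8 + 3.4 + 1 − 0.9 + 4.4 + 7.1 − 1.6) / 7 = 6.60 / 7 = 0.9429%
Σ(r − r̄)² = (-6.8 − 0.9429)² + (3.4 − 0.9429)² + (1 − 0.9429)² + … = 125.7171
σ = √[125.7171 / 7] = 4.2379%
Sharpe = (r̄ − rf) / σ = (0.9429 − 0.18) / 4.2379 = 0.7629 / 4.2379 = 0.1800

0.18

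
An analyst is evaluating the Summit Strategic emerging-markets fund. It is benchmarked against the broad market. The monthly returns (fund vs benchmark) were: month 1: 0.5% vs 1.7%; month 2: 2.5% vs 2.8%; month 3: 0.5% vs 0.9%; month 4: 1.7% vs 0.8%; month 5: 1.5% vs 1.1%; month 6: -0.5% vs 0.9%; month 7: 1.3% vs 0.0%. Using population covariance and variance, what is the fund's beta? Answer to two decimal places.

r̄p = 1.0714%,  r̄m = 1.1714%
Cov = Σ(rp − r̄p)(rm − r̄m) / 7 = 0.2963
Var(rm) = Σ(rm − r̄m)² / 7 = 0.6563
β = Cov / Var = 0.2963 / 0.6563 = 0.4515

0.45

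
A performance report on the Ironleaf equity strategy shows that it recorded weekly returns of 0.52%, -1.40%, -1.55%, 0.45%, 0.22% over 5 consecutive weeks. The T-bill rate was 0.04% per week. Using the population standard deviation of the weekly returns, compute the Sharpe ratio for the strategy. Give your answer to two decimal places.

μ = (0.52 − 1.4 − 1.55 + 0.45 + 0.22) / 5 = -0.3520%
Σ(r − μ)² = (0.52 − (-0.3520))² + (-1.4 − (-0.3520))² + (-1.55 − (-0.3520))² + … = 4.2643
σ = √[4.2643 / 5] = 0.9235%
Sharpe = (μ − rf) / σ = (-0.3520 − 0.04) / 0.9235 = -0.3920 / 0.9235 = -0.4245

-0.42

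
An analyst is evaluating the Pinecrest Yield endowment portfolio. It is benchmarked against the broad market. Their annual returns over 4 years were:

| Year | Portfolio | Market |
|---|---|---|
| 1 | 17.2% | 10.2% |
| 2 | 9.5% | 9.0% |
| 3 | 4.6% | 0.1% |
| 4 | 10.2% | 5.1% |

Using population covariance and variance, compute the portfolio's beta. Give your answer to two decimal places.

0.97

r̄p = 10.3750%,  r̄m = 6.1000%
Cov = Σ(rp − r̄p)(rm − r̄m) / 4 = 15.0675
Var(rm) = Σ(rm − r̄m)² / 4 = 15.5550
β = Cov / Var = 15.0675 / 15.5550 = 0.9687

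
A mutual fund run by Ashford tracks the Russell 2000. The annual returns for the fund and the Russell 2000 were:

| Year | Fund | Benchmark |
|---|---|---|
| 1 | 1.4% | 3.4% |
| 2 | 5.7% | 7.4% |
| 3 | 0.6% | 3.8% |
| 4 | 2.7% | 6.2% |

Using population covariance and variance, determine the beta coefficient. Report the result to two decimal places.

1.08

r̄p = 2.6000%,  r̄m = 5.2000%
Cov = Σ(rp − r̄p)(rm − r̄m) / 4 = 2.9700
Var(rm) = Σ(rm − r̄m)² / 4 = 2.7600
β = Cov / Var = 2.9700 / 2.7600 = 1.0761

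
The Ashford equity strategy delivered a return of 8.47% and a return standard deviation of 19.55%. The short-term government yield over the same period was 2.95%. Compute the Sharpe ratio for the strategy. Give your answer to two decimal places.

Sharpe = (Rp − Rf) / σp = (8.47% − 2.95%) / 19.55% = 5.52% / 19.55% = 0.2824

0.28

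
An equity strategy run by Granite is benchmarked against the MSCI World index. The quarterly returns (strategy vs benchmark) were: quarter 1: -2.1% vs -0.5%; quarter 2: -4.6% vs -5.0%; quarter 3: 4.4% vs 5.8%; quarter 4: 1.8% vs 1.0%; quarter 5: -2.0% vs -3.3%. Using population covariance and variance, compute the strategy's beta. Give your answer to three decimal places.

r̄p = -0.5000%,  r̄m = -0.4000%
Cov = Σ(rp − r̄p)(rm − r̄m) / 5 = 11.3940
Var(rm) = Σ(rm − r̄m)² / 5 = 13.9960
β = Cov / Var = 11.3940 / 13.9960 = 0.8141

0.814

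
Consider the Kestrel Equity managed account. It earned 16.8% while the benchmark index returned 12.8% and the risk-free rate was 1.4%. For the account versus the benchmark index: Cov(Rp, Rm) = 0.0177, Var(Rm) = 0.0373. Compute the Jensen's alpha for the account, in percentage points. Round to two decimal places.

9.99

β = Cov / Var = 0.0177 / 0.0373 = 0.4745
E[R] = Rf + β(Rm − Rf) = 1.4% + 0.4745 × (12.8% − 1.4%) = 6.8093%
α = Rp − E[R] = 16.8% − 6.8093% = 9.9907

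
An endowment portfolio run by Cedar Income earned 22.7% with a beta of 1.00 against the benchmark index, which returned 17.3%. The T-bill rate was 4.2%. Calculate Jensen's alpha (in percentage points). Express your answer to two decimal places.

CAPM expected return = Rf + β(Rm − Rf) = 4.2% + 1.00 × (17.3% − 4.2%) = 4.2 + 1.00 × 13.10 = 17.3000%
Jensen's α = Rp − E[R] = 22.7% − 17.3000% = 5.4000

5.40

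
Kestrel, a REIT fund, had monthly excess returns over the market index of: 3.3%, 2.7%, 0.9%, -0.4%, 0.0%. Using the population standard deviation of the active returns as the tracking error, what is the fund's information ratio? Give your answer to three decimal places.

0.889

μ = (3.3 + 2.7 + 0.9 − 0.4 + 0) / 5 = 6.50 / 5 = 1.3000%
Σ(r − μ)² = (3.3 − 1.3000)² + (2.7 − 1.3000)² + … = 10.7000
σ = √[10.7000 / 5] = 1.4629%
IR = μ / tracking error = 1.3000 / 1.4629 = 0.8886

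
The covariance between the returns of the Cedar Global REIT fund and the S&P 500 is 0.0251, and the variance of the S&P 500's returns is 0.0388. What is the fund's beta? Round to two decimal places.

0.65

β = Cov(Rp, Rm) / Var(Rm) = 0.0251 / 0.0388 = 0.6469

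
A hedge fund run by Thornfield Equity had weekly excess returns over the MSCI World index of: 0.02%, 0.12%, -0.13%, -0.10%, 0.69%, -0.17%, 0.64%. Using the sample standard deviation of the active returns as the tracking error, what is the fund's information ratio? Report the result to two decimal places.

0.42

μ = (0.02 + 0.12 − 0.13 − 0.1 + 0.69 − 0.17 + 0.64) / 7 = 0.1529%
Σ(r − μ)² = 0.7927; sample σ = √(0.7927/6) = 0.3635%
IR = μ / tracking error = 0.1529 / 0.3635 = 0.4206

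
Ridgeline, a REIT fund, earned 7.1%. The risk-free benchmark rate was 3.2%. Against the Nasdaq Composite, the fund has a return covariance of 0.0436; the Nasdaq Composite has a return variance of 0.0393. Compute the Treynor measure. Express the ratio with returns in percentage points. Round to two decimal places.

3.52

β = Cov / Var = 0.0436 / 0.0393 = 1.1094
Treynor = (Rp − Rf) / β = (7.1% − 3.2%) / 1.1094 = 3.90 / 1.1094 = 3.5154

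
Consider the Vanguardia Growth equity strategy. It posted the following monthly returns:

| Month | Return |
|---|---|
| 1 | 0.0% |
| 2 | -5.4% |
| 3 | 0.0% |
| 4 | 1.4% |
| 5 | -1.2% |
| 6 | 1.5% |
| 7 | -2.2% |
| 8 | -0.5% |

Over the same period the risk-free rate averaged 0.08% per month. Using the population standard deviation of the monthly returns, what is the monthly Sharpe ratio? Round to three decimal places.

r̄ = (0 − 5.4 + 0 + 1.4 − 1.2 + 1.5 − 2.2 − 0.5) / 8 = -0.8000%
Population std dev = √[34.7800 / 8] = 2.0851%
Sharpe = (r̄ − rf) / σ = (-0.8000 − 0.08) / 2.0851 = -0.8800 / 2.0851 = -0.4220

-0.422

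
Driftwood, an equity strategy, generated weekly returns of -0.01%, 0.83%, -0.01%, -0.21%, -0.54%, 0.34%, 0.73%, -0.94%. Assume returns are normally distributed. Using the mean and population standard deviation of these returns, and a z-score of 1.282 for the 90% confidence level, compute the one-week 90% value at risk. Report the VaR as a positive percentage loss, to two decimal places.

r̄ = (-0.01 + 0.83 − 0.01 − 0.21 − 0.54 + 0.34 + 0.73 − 0.94) / 8 = 0.0238%
Population σ = √[Σ(r − r̄)² / 8] = √[2.5524 / 8] = √0.3191 = 0.5649%
VaR = −(r̄ − z·σ) = −(0.0238 − 1.282 × 0.5649) = −(-0.7004) = 0.7004%

0.70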